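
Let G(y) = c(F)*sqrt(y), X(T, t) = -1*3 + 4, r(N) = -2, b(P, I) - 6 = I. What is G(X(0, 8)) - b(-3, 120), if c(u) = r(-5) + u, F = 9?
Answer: -119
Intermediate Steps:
b(P, I) = 6 + I
c(u) = -2 + u
X(T, t) = 1 (X(T, t) = -3 + 4 = 1)
G(y) = 7*sqrt(y) (G(y) = (-2 + 9)*sqrt(y) = 7*sqrt(y))
G(X(0, 8)) - b(-3, 120) = 7*sqrt(1) - (6 + 120) = 7*1 - 1*126 = 7 - 126 = -119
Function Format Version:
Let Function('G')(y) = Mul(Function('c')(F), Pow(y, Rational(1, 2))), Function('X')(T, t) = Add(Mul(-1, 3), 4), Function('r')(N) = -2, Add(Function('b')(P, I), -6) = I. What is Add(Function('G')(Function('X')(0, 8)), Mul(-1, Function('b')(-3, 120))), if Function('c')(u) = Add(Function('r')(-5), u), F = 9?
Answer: -119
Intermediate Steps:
Function('b')(P, I) = Add(6, I)
Function('c')(u) = Add(-2, u)
Function('X')(T, t) = 1 (Function('X')(T, t) = Add(-3, 4) = 1)
Function('G')(y) = Mul(7, Pow(y, Rational(1, 2))) (Function('G')(y) = Mul(Add(-2, 9), Pow(y, Rational(1, 2))) = Mul(7, Pow(y, Rational(1, 2))))
Add(Function('G')(Function('X')(0, 8)), Mul(-1, Function('b')(-3, 120))) = Add(Mul(7, Pow(1, Rational(1, 2))), Mul(-1, Add(6, 120))) = Add(Mul(7, 1), Mul(-1, 126)) = Add(7, -126) = -119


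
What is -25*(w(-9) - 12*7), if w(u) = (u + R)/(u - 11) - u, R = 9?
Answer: 1875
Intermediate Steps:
w(u) = -u + (9 + u)/(-11 + u) (w(u) = (u + 9)/(u - 11) - u = (9 + u)/(-11 + u) - u = -u + (9 + u)/(-11 + u))
-25*(w(-9) - 12*7) = -25*((9 - 1*(-9)² + 12*(-9))/(-11 - 9) - 12*7) = -25*((9 - 1*81 - 108)/(-20) - 84) = -25*(-(9 - 81 - 108)/20 - 84) = -25*(-1/20*(-180) - 84) = -25*(9 - 84) = -25*(-75) = 1875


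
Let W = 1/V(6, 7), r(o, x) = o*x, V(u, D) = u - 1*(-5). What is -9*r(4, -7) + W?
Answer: 2773/11 ≈ 252.09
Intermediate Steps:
V(u, D) = 5 + u (V(u, D) = u + 5 = 5 + u)
W = 1/11 (W = 1/(5 + 6) = 1/11 ≈ 0.090909)
-9*r(4, -7) + W = -36*(-7) + 1/11 = -9*(-28) + 1/11 = 252 + 1/11 = 2773/11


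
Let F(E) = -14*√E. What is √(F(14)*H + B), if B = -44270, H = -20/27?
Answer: √(-3585870 + 840*√14)/9 ≈ 210.31*I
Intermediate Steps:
H = -20/27 (H = -20*1/27 = -20/27 ≈ -0.74074)
√(F(14)*H + B) = √(-14*√14*(-20/27) - 44270) = √(280*√14/27 - 44270) = √(-44270 + 280*√14/27)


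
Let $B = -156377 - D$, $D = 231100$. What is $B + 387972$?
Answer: $495$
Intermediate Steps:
$B = -387477$ ($B = -156377 - 231100 = -387477$)
$B + 387972 = -387477 + 387972 = 495$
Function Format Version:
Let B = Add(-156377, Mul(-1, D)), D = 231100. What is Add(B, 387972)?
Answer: 495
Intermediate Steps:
B = -387477 (B = Add(-156377, Mul(-1, 231100)) = Add(-156377, -231100) = -387477)
Add(B, 387972) = Add(-387477, 387972) = 495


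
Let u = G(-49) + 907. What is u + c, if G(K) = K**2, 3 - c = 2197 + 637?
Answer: 477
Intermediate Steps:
c = -2831 (c = 3 - (2197 + 637) = 3 - 1*2834 = 3 - 2834 = -2831)
u = 3308 (u = (-49)**2 + 907 = 2401 + 907 = 3308)
u + c = 3308 - 2831 = 477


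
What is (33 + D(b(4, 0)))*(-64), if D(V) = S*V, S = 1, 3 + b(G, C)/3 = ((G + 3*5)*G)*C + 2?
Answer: -1920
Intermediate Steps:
b(G, C) = -3 + 3*C*G*(15 + G) (b(G, C) = -9 + 3*(((G + 3*5)*G)*C + 2) = -9 + 3*(((G + 15)*G)*C + 2) = -9 + 3*(((15 + G)*G)*C + 2) = -9 + 3*((G*(15 + G))*C + 2) = -9 + 3*(C*G*(15 + G) + 2) = -9 + 3*(2 + C*G*(15 + G)) = -9 + (6 + 3*C*G*(15 + G)) = -3 + 3*C*G*(15 + G))
D(V) = V (D(V) = 1*V = V)
(33 + D(b(4, 0)))*(-64) = (33 + (-3 + 3*0*4² + 45*0*4))*(-64) = (33 + (-3 + 3*0*16 + 0))*(-64) = (33 + (-3 + 0 + 0))*(-64) = (33 - 3)*(-64) = 30*(-64) = -1920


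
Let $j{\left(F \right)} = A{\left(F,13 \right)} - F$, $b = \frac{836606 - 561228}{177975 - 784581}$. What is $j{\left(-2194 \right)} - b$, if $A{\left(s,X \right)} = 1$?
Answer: $\frac{665887774}{303303} \approx 2195.5$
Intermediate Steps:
$b = - \frac{137689}{303303}$ ($b = \frac{275378}{-606606} = 275378 \left(- \frac{1}{606606}\right) = - \frac{137689}{303303} \approx -0.45397$)
$j{\left(F \right)} = 1 - F$
$j{\left(-2194 \right)} - b = \left(1 - -2194\right) - - \frac{137689}{303303} = \left(1 + 2194\right) + \frac{137689}{303303} = 2195 + \frac{137689}{303303} = \frac{665887774}{303303}$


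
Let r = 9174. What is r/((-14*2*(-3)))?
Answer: 1529/14 ≈ 109.21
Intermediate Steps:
r/((-14*2*(-3))) = 9174/((-14*2*(-3))) = 9174/((-28*(-3))) = 9174/84 = 9174*(1/84) = 1529/14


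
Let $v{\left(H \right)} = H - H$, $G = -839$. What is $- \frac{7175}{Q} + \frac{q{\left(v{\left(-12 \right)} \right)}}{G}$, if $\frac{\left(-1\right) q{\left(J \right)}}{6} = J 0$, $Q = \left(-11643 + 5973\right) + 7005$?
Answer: $- \frac{1435}{267} \approx -5.3745$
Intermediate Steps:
$v{\left(H \right)} = 0$
$Q = 1335$ ($Q = -5670 + 7005 = 1335$)
$q{\left(J \right)} = 0$ ($q{\left(J \right)} = - 6 J 0 = \left(-6\right) 0 = 0$)
$- \frac{7175}{Q} + \frac{q{\left(v{\left(-12 \right)} \right)}}{G} = - \frac{7175}{1335} + \frac{0}{-839} = \left(-7175\right) \frac{1}{1335} + 0 \left(- \frac{1}{839}\right) = - \frac{1435}{267} + 0 = - \frac{1435}{267}$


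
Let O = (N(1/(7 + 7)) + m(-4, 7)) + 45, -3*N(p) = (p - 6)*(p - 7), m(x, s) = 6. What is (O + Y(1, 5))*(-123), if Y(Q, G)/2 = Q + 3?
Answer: -1092281/196 ≈ -5572.9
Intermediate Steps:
Y(Q, G) = 6 + 2*Q (Y(Q, G) = 2*(Q + 3) = 2*(3 + Q) = 6 + 2*Q)
N(p) = -(-7 + p)*(-6 + p)/3 (N(p) = -(p - 6)*(p - 7)/3 = -(-6 + p)*(-7 + p)/3 = -(-7 + p)*(-6 + p)/3)
O = 21937/588 (O = ((-14 - 1/(3*(7 + 7)²) + 13/(3*(7 + 7))) + 6) + 45 = ((-14 - (1/14)²/3 + (13/3)/14) + 6) + 45 = ((-14 - (1/14)²/3 + (13/3)*(1/14)) + 6) + 45 = ((-14 - ⅓*1/196 + 13/42) + 6) + 45 = ((-14 - 1/588 + 13/42) + 6) + 45 = (-8051/588 + 6) + 45 = -4523/588 + 45 = 21937/588 ≈ 37.308)
(O + Y(1, 5))*(-123) = (21937/588 + (6 + 2*1))*(-123) = (21937/588 + (6 + 2))*(-123) = (21937/588 + 8)*(-123) = (26641/588)*(-123) = -1092281/196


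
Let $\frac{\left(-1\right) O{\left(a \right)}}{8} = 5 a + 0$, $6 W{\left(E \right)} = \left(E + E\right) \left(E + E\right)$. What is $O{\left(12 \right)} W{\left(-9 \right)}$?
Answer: $-25920$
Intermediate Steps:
$W{\left(E \right)} = \frac{2 E^{2}}{3}$ ($W{\left(E \right)} = \frac{\left(E + E\right) \left(E + E\right)}{6} = \frac{2 E 2 E}{6} = \frac{4 E^{2}}{6} = \frac{2 E^{2}}{3}$)
$O{\left(a \right)} = - 40 a$ ($O{\left(a \right)} = - 8 \left(5 a + 0\right) = - 8 \cdot 5 a = - 40 a$)
$O{\left(12 \right)} W{\left(-9 \right)} = \left(-40\right) 12 \frac{2 \left(-9\right)^{2}}{3} = - 480 \cdot \frac{2}{3} \cdot 81 = \left(-480\right) 54 = -25920$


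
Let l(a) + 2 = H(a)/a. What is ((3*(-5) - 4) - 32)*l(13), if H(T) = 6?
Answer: 1020/13 ≈ 78.462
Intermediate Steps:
l(a) = -2 + 6/a
((3*(-5) - 4) - 32)*l(13) = ((3*(-5) - 4) - 32)*(-2 + 6/13) = ((-15 - 4) - 32)*(-2 + 6*(1/13)) = (-19 - 32)*(-2 + 6/13) = -51*(-20/13) = 1020/13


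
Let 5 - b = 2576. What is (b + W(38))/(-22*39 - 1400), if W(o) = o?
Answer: 2533/2258 ≈ 1.1218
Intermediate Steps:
b = -2571 (b = 5 - 1*2576 = 5 - 2576 = -2571)
(b + W(38))/(-22*39 - 1400) = (-2571 + 38)/(-22*39 - 1400) = -2533/(-858 - 1400) = -2533/(-2258) = -2533*(-1/2258) = 2533/2258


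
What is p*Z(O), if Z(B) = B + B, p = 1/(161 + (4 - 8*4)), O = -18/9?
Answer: -4/133 ≈ -0.030075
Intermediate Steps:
O = -2 (O = -18*⅑ = -2)
p = 1/133 (p = 1/(161 + (4 - 32)) = 1/(161 - 28) = 1/133 ≈ 0.0075188)
Z(B) = 2*B
p*Z(O) = (2*(-2))/133 = (1/133)*(-4) = -4/133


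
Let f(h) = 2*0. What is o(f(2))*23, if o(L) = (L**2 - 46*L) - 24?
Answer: -552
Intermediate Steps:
f(h) = 0
o(L) = -24 + L**2 - 46*L
o(f(2))*23 = (-24 + 0**2 - 46*0)*23 = (-24 + 0 + 0)*23 = -24*23 = -552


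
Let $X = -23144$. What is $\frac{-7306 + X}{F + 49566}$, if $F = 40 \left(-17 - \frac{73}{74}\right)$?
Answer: $- \frac{563325}{903661} \approx -0.62338$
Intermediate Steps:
$F = - \frac{26620}{37}$ ($F = 40 \left(-17 - \frac{73}{74}\right) = 40 \left(- \frac{1331}{74}\right) = - \frac{26620}{37} \approx -719.46$)
$\frac{-7306 + X}{F + 49566} = \frac{-7306 - 23144}{- \frac{26620}{37} + 49566} = - \frac{30450}{\frac{1807322}{37}} = \left(-30450\right) \frac{37}{1807322} = - \frac{563325}{903661}$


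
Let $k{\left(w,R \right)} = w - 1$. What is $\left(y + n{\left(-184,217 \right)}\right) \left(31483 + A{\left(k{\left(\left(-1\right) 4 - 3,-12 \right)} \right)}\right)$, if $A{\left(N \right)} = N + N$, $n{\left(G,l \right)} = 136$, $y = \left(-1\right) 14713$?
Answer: $-458694459$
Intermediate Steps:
$y = -14713$
$k{\left(w,R \right)} = -1 + w$
$A{\left(N \right)} = 2 N$
$\left(y + n{\left(-184,217 \right)}\right) \left(31483 + A{\left(k{\left(\left(-1\right) 4 - 3,-12 \right)} \right)}\right) = \left(-14713 + 136\right) \left(31483 + 2 \left(-1 - 7\right)\right) = - 14577 \left(31483 + 2 \left(-1 - 7\right)\right) = - 14577 \left(31483 + 2 \left(-8\right)\right) = - 14577 \left(31483 - 16\right) = \left(-14577\right) 31467 = -458694459$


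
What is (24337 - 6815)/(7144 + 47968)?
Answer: 8761/27556 ≈ 0.31793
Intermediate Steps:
(24337 - 6815)/(7144 + 47968) = 17522/55112 = 17522*(1/55112) = 8761/27556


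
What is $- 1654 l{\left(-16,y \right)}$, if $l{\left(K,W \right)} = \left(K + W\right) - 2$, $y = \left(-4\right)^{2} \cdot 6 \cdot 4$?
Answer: $-605364$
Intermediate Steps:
$y = 384$ ($y = 16 \cdot 6 \cdot 4 = 96 \cdot 4 = 384$)
$l{\left(K,W \right)} = -2 + K + W$
$- 1654 l{\left(-16,y \right)} = - 1654 \left(-2 - 16 + 384\right) = \left(-1654\right) 366 = -605364$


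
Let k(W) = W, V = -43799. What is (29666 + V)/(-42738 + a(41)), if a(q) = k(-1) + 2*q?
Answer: 4711/14219 ≈ 0.33132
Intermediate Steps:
a(q) = -1 + 2*q
(29666 + V)/(-42738 + a(41)) = (29666 - 43799)/(-42738 + (-1 + 2*41)) = -14133/(-42738 + (-1 + 82)) = -14133/(-42738 + 81) = -14133/(-42657) = -14133*(-1/42657) = 4711/14219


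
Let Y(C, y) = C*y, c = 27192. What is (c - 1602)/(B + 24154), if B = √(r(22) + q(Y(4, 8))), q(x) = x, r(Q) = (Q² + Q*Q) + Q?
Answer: 309050430/291707347 - 12795*√1022/291707347 ≈ 1.0581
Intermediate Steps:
r(Q) = Q + 2*Q² (r(Q) = (Q² + Q²) + Q = 2*Q² + Q = Q + 2*Q²)
B = √1022 (B = √(22*(1 + 2*22) + 4*8) = √(22*(1 + 44) + 32) = √(22*45 + 32) = √(990 + 32) = √1022 ≈ 31.969)
(c - 1602)/(B + 24154) = (27192 - 1602)/(√1022 + 24154) = 25590/(24154 + √1022)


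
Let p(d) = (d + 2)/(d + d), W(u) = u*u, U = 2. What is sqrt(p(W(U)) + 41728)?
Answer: sqrt(166915)/2 ≈ 204.28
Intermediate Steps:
W(u) = u**2
p(d) = (2 + d)/(2*d) (p(d) = (2 + d)/((2*d)) = (2 + d)*(1/(2*d)) = (2 + d)/(2*d))
sqrt(p(W(U)) + 41728) = sqrt((2 + 2**2)/(2*(2**2)) + 41728) = sqrt((1/2)*(2 + 4)/4 + 41728) = sqrt((1/2)*(1/4)*6 + 41728) = sqrt(3/4 + 41728) = sqrt(166915/4) = sqrt(166915)/2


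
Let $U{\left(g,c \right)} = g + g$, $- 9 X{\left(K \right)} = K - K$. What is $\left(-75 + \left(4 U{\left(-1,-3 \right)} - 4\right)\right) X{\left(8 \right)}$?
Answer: $0$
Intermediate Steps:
$X{\left(K \right)} = 0$ ($X{\left(K \right)} = - \frac{K - K}{9} = \left(- \frac{1}{9}\right) 0 = 0$)
$U{\left(g,c \right)} = 2 g$
$\left(-75 + \left(4 U{\left(-1,-3 \right)} - 4\right)\right) X{\left(8 \right)} = \left(-75 + \left(4 \cdot 2 \left(-1\right) - 4\right)\right) 0 = \left(-75 + \left(4 \left(-2\right) - 4\right)\right) 0 = \left(-75 - 12\right) 0 = \left(-87\right) 0 = 0$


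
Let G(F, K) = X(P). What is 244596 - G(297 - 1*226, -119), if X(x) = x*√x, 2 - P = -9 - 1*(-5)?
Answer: 244596 - 6*√6 ≈ 2.4458e+5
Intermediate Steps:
P = 6 (P = 2 - (-9 - 1*(-5)) = 2 - (-9 + 5) = 2 - 1*(-4) = 2 + 4 = 6)
X(x) = x^(3/2)
G(F, K) = 6*√6 (G(F, K) = 6^(3/2) = 6*√6)
244596 - G(297 - 1*226, -119) = 244596 - 6*√6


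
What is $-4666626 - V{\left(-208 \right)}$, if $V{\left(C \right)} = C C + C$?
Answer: $-4709682$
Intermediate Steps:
$V{\left(C \right)} = C + C^{2}$ ($V{\left(C \right)} = C^{2} + C = C + C^{2}$)
$-4666626 - V{\left(-208 \right)} = -4666626 - - 208 \left(1 - 208\right) = -4666626 - \left(-208\right) \left(-207\right) = -4666626 - 43056 = -4709682$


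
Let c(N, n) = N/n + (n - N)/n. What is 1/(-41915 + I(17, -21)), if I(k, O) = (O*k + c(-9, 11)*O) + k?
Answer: -1/42276 ≈ -2.3654e-5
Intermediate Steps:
c(N, n) = N/n + (n - N)/n
I(k, O) = O + k + O*k (I(k, O) = (O*k + 1*O) + k = (O*k + O) + k = (O + O*k) + k = O + k + O*k)
1/(-41915 + I(17, -21)) = 1/(-41915 + (-21 + 17 - 21*17)) = 1/(-41915 + (-21 + 17 - 357)) = 1/(-41915 - 361) = 1/(-42276) = -1/42276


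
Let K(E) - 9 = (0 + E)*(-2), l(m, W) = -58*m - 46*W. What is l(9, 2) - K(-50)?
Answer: -723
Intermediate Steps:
K(E) = 9 - 2*E (K(E) = 9 + (0 + E)*(-2) = 9 + E*(-2) = 9 - 2*E)
l(9, 2) - K(-50) = (-58*9 - 46*2) - (9 - 2*(-50)) = (-522 - 92) - (9 + 100) = -614 - 1*109 = -614 - 109 = -723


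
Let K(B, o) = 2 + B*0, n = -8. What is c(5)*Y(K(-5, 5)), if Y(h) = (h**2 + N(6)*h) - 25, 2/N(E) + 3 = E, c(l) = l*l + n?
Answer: -1003/3 ≈ -334.33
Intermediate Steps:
c(l) = -8 + l**2 (c(l) = l*l - 8 = l**2 - 8 = -8 + l**2)
N(E) = 2/(-3 + E)
K(B, o) = 2 (K(B, o) = 2 + 0 = 2)
Y(h) = -25 + h**2 + 2*h/3 (Y(h) = (h**2 + (2/(-3 + 6))*h) - 25 = (h**2 + (2/3)*h) - 25 = (h**2 + (2*(1/3))*h) - 25 = (h**2 + 2*h/3) - 25 = -25 + h**2 + 2*h/3)
c(5)*Y(K(-5, 5)) = (-8 + 5**2)*(-25 + 2**2 + (2/3)*2) = (-8 + 25)*(-25 + 4 + 4/3) = 17*(-59/3) = -1003/3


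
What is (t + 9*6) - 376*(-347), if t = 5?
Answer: 130531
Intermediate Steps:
(t + 9*6) - 376*(-347) = (5 + 9*6) - 376*(-347) = (5 + 54) + 130472 = 59 + 130472 = 130531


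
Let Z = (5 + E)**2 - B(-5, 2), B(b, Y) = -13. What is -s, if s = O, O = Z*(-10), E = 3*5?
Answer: 4130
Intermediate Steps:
E = 15
Z = 413 (Z = (5 + 15)**2 - 1*(-13) = 20**2 + 13 = 400 + 13 = 413)
O = -4130 (O = 413*(-10) = -4130)
s = -4130
-s = -1*(-4130) = 4130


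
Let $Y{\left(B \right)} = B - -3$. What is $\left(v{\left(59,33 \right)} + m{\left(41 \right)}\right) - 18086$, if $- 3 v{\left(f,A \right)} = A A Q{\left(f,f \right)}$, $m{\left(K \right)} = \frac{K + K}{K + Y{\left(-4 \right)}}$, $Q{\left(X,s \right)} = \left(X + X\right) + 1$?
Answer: $- \frac{1225619}{20} \approx -61281.0$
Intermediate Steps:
$Y{\left(B \right)} = 3 + B$ ($Y{\left(B \right)} = B + 3 = 3 + B$)
$Q{\left(X,s \right)} = 1 + 2 X$ ($Q{\left(X,s \right)} = 2 X + 1 = 1 + 2 X$)
$m{\left(K \right)} = \frac{2 K}{-1 + K}$ ($m{\left(K \right)} = \frac{K + K}{K + \left(3 - 4\right)} = \frac{2 K}{K - 1} = \frac{2 K}{-1 + K}$)
$v{\left(f,A \right)} = - \frac{A^{2} \left(1 + 2 f\right)}{3}$ ($v{\left(f,A \right)} = - \frac{A A \left(1 + 2 f\right)}{3} = - \frac{A^{2} \left(1 + 2 f\right)}{3}$)
$\left(v{\left(59,33 \right)} + m{\left(41 \right)}\right) - 18086 = \left(\frac{33^{2} \left(-1 - 118\right)}{3} + 2 \cdot 41 \frac{1}{-1 + 41}\right) - 18086 = \left(\frac{1}{3} \cdot 1089 \left(-1 - 118\right) + 2 \cdot 41 \cdot \frac{1}{40}\right) - 18086 = \left(\frac{1}{3} \cdot 1089 \left(-119\right) + 2 \cdot 41 \cdot \frac{1}{40}\right) - 18086 = \left(-43197 + \frac{41}{20}\right) - 18086 = - \frac{863899}{20} - 18086 = - \frac{1225619}{20}$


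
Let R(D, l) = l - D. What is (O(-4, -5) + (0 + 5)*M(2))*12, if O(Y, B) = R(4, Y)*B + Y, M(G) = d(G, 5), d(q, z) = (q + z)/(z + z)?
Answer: 474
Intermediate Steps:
d(q, z) = (q + z)/(2*z) (d(q, z) = (q + z)/((2*z)) = (q + z)*(1/(2*z)) = (q + z)/(2*z))
M(G) = ½ + G/10 (M(G) = (½)*(G + 5)/5 = (½)*(⅕)*(5 + G) = ½ + G/10)
O(Y, B) = Y + B*(-4 + Y) (O(Y, B) = (Y - 1*4)*B + Y = (Y - 4)*B + Y = (-4 + Y)*B + Y = B*(-4 + Y) + Y = Y + B*(-4 + Y))
(O(-4, -5) + (0 + 5)*M(2))*12 = ((-4 - 5*(-4 - 4)) + (0 + 5)*(½ + (⅒)*2))*12 = ((-4 - 5*(-8)) + 5*(½ + ⅕))*12 = ((-4 + 40) + 5*(7/10))*12 = (36 + 7/2)*12 = (79/2)*12 = 474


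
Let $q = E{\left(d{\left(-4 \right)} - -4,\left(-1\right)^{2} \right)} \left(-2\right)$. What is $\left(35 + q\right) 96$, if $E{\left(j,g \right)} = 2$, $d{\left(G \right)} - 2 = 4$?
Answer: $2976$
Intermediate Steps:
$d{\left(G \right)} = 6$ ($d{\left(G \right)} = 2 + 4 = 6$)
$q = -4$ ($q = 2 \left(-2\right) = -4$)
$\left(35 + q\right) 96 = \left(35 - 4\right) 96 = 31 \cdot 96 = 2976$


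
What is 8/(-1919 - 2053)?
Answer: -2/993 ≈ -0.0020141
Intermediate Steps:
8/(-1919 - 2053) = 8/(-3972) = 8*(-1/3972) = -2/993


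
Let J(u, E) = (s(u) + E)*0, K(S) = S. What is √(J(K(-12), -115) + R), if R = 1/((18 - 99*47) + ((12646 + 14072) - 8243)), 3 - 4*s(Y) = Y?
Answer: √865/3460 ≈ 0.0085002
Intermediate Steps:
s(Y) = ¾ - Y/4
J(u, E) = 0 (J(u, E) = ((¾ - u/4) + E)*0 = (¾ + E - u/4)*0 = 0)
R = 1/13840 (R = 1/((18 - 4653) + (26718 - 8243)) = 1/(-4635 + 18475) = 1/13840 ≈ 7.2254e-5)
√(J(K(-12), -115) + R) = √(0 + 1/13840) = √(1/13840) = √865/3460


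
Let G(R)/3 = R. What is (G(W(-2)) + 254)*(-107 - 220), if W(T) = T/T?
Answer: -84039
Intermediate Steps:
W(T) = 1
G(R) = 3*R
(G(W(-2)) + 254)*(-107 - 220) = (3*1 + 254)*(-107 - 220) = (3 + 254)*(-327) = 257*(-327) = -84039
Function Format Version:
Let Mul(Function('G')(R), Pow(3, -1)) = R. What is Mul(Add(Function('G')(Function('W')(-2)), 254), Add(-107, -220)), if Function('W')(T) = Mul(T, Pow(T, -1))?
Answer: -84039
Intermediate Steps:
Function('W')(T) = 1
Function('G')(R) = Mul(3, R)
Mul(Add(Function('G')(Function('W')(-2)), 254), Add(-107, -220)) = Mul(Add(Mul(3, 1), 254), Add(-107, -220)) = Mul(Add(3, 254), -327) = Mul(257, -327) = -84039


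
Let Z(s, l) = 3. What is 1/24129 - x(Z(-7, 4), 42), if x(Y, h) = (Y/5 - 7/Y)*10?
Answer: 418237/24129 ≈ 17.333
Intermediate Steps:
x(Y, h) = -70/Y + 2*Y (x(Y, h) = (Y*(1/5) - 7/Y)*10 = (Y/5 - 7/Y)*10 = (-7/Y + Y/5)*10 = -70/Y + 2*Y)
1/24129 - x(Z(-7, 4), 42) = 1/24129 - (-70/3 + 2*3) = 1/24129 - (-70*1/3 + 6) = 1/24129 - (-70/3 + 6) = 1/24129 - 1*(-52/3) = 1/24129 + 52/3 = 418237/24129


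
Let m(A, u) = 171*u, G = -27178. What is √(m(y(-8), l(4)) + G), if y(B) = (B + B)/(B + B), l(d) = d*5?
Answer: I*√23758 ≈ 154.14*I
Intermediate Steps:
l(d) = 5*d
y(B) = 1 (y(B) = (2*B)/((2*B)) = (2*B)*(1/(2*B)) = 1)
√(m(y(-8), l(4)) + G) = √(171*(5*4) - 27178) = √(171*20 - 27178) = √(3420 - 27178) = √(-23758) = I*√23758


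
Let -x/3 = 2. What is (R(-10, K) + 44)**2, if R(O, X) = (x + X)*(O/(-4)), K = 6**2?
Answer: 14161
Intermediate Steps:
x = -6 (x = -3*2 = -6)
K = 36
R(O, X) = -O*(-6 + X)/4 (R(O, X) = (-6 + X)*(O/(-4)) = (-6 + X)*(O*(-1/4)) = (-6 + X)*(-O/4) = -O*(-6 + X)/4)
(R(-10, K) + 44)**2 = ((1/4)*(-10)*(6 - 1*36) + 44)**2 = ((1/4)*(-10)*(6 - 36) + 44)**2 = ((1/4)*(-10)*(-30) + 44)**2 = (75 + 44)**2 = 119**2 = 14161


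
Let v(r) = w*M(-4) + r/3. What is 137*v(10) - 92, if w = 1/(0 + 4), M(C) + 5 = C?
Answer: 677/12 ≈ 56.417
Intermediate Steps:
M(C) = -5 + C
w = ¼ (w = 1/4 = ¼ ≈ 0.25000)
v(r) = -9/4 + r/3 (v(r) = (-5 - 4)/4 + r/3 = (¼)*(-9) + r*(⅓) = -9/4 + r/3)
137*v(10) - 92 = 137*(-9/4 + (⅓)*10) - 92 = 137*(-9/4 + 10/3) - 92 = 137*(13/12) - 92 = 1781/12 - 92 = 677/12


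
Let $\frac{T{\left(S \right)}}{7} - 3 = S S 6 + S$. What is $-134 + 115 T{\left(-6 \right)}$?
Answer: $171331$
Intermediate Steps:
$T{\left(S \right)} = 21 + 7 S + 42 S^{2}$ ($T{\left(S \right)} = 21 + 7 \left(S S 6 + S\right) = 21 + 7 \left(S 6 S + S\right) = 21 + 7 \left(6 S^{2} + S\right) = 21 + 7 \left(S + 6 S^{2}\right) = 21 + \left(7 S + 42 S^{2}\right) = 21 + 7 S + 42 S^{2}$)
$-134 + 115 T{\left(-6 \right)} = -134 + 115 \left(21 + 7 \left(-6\right) + 42 \left(-6\right)^{2}\right) = -134 + 115 \left(21 - 42 + 42 \cdot 36\right) = -134 + 115 \left(21 - 42 + 1512\right) = -134 + 115 \cdot 1491 = -134 + 171465 = 171331$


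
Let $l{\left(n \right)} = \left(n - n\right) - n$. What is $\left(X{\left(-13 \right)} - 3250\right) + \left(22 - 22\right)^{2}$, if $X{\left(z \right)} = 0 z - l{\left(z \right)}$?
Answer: $-3263$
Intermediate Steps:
$l{\left(n \right)} = - n$ ($l{\left(n \right)} = 0 - n = - n$)
$X{\left(z \right)} = z$ ($X{\left(z \right)} = 0 z - - z = 0 + z = z$)
$\left(X{\left(-13 \right)} - 3250\right) + \left(22 - 22\right)^{2} = \left(-13 - 3250\right) + \left(22 - 22\right)^{2} = -3263 + 0^{2} = -3263 + 0 = -3263$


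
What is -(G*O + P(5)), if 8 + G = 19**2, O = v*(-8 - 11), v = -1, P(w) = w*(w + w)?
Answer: -6757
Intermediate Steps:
P(w) = 2*w**2 (P(w) = w*(2*w) = 2*w**2)
O = 19 (O = -(-8 - 11) = -1*(-19) = 19)
G = 353 (G = -8 + 19**2 = -8 + 361 = 353)
-(G*O + P(5)) = -(353*19 + 2*5**2) = -(6707 + 2*25) = -(6707 + 50) = -1*6757 = -6757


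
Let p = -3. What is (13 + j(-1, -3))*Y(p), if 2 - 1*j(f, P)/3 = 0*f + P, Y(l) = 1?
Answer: 28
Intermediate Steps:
j(f, P) = 6 - 3*P (j(f, P) = 6 - 3*(0*f + P) = 6 - 3*(0 + P) = 6 - 3*P)
(13 + j(-1, -3))*Y(p) = (13 + (6 - 3*(-3)))*1 = (13 + (6 + 9))*1 = (13 + 15)*1 = 28*1 = 28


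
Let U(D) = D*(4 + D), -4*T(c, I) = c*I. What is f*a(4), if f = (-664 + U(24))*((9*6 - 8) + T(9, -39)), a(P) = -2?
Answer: -2140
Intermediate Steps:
T(c, I) = -I*c/4 (T(c, I) = -c*I/4 = -I*c/4)
f = 1070 (f = (-664 + 24*(4 + 24))*((9*6 - 8) - ¼*(-39)*9) = (-664 + 24*28)*((54 - 8) + 351/4) = (-664 + 672)*(46 + 351/4) = 8*(535/4) = 1070)
f*a(4) = 1070*(-2) = -2140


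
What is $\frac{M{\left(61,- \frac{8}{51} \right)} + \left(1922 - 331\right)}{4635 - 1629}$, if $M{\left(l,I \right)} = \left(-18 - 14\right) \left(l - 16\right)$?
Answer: $\frac{151}{3006} \approx 0.050233$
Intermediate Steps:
$M{\left(l,I \right)} = 512 - 32 l$ ($M{\left(l,I \right)} = - 32 \left(-16 + l\right) = 512 - 32 l$)
$\frac{M{\left(61,- \frac{8}{51} \right)} + \left(1922 - 331\right)}{4635 - 1629} = \frac{\left(512 - 1952\right) + \left(1922 - 331\right)}{4635 - 1629} = \frac{\left(512 - 1952\right) + \left(1922 - 331\right)}{3006} = \left(-1440 + 1591\right) \frac{1}{3006} = 151 \cdot \frac{1}{3006} = \frac{151}{3006}$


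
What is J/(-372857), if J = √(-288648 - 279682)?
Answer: -I*√568330/372857 ≈ -0.0020219*I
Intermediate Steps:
J = I*√568330 (J = √(-568330) = I*√568330 ≈ 753.88*I)
J/(-372857) = (I*√568330)/(-372857) = (I*√568330)*(-1/372857) = -I*√568330/372857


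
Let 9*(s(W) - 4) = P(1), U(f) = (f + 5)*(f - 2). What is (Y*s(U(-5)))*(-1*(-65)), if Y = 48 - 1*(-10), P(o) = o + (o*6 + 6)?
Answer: 184730/9 ≈ 20526.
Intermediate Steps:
U(f) = (-2 + f)*(5 + f) (U(f) = (5 + f)*(-2 + f) = (-2 + f)*(5 + f))
P(o) = 6 + 7*o (P(o) = o + (6*o + 6) = o + (6 + 6*o) = 6 + 7*o)
s(W) = 49/9 (s(W) = 4 + (6 + 7*1)/9 = 4 + (6 + 7)/9 = 4 + (⅑)*13 = 4 + 13/9 = 49/9)
Y = 58 (Y = 48 + 10 = 58)
(Y*s(U(-5)))*(-1*(-65)) = (58*(49/9))*(-1*(-65)) = (2842/9)*65 = 184730/9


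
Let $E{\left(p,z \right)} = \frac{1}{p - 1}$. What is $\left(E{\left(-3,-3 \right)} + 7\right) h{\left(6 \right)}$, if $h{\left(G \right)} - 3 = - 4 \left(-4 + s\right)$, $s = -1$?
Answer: $\frac{621}{4} \approx 155.25$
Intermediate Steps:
$E{\left(p,z \right)} = \frac{1}{-1 + p}$
$h{\left(G \right)} = 23$ ($h{\left(G \right)} = 3 - 4 \left(-4 - 1\right) = 3 - -20 = 3 + 20 = 23$)
$\left(E{\left(-3,-3 \right)} + 7\right) h{\left(6 \right)} = \left(\frac{1}{-1 - 3} + 7\right) 23 = \left(\frac{1}{-4} + 7\right) 23 = \left(- \frac{1}{4} + 7\right) 23 = \frac{27}{4} \cdot 23 = \frac{621}{4}$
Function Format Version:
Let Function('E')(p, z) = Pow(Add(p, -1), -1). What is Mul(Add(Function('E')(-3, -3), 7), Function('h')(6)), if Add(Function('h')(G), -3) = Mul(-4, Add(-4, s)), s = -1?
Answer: Rational(621, 4) ≈ 155.25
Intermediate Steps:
Function('E')(p, z) = Pow(Add(-1, p), -1)
Function('h')(G) = 23 (Function('h')(G) = Add(3, Mul(-4, Add(-4, -1))) = Add(3, Mul(-4, -5)) = Add(3, 20) = 23)
Mul(Add(Function('E')(-3, -3), 7), Function('h')(6)) = Mul(Add(Pow(Add(-1, -3), -1), 7), 23) = Mul(Add(Pow(-4, -1), 7), 23) = Mul(Add(Rational(-1, 4), 7), 23) = Mul(Rational(27, 4), 23) = Rational(621, 4)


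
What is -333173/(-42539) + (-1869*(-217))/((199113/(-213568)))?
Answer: -671505714381/1543661 ≈ -4.3501e+5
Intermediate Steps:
-333173/(-42539) + (-1869*(-217))/((199113/(-213568))) = -333173*(-1/42539) + 405573/((199113*(-1/213568))) = 5647/721 + 405573/(-199113/213568) = 5647/721 + 405573*(-213568/199113) = 5647/721 - 931370048/2141 = -671505714381/1543661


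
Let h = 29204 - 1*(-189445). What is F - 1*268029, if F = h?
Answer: -49380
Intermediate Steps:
h = 218649 (h = 29204 + 189445 = 218649)
F = 218649
F - 1*268029 = 218649 - 1*268029 = 218649 - 268029 = -49380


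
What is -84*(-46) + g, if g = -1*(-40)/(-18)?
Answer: 34756/9 ≈ 3861.8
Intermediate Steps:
g = -20/9 (g = 40*(-1/18) = -20/9 ≈ -2.2222)
-84*(-46) + g = -84*(-46) - 20/9 = 3864 - 20/9 = 34756/9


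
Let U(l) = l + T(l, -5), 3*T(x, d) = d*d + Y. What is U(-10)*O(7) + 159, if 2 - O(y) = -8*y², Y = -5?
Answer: -3463/3 ≈ -1154.3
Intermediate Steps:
T(x, d) = -5/3 + d²/3 (T(x, d) = (d*d - 5)/3 = (d² - 5)/3 = (-5 + d²)/3 = -5/3 + d²/3)
O(y) = 2 + 8*y² (O(y) = 2 - (-8)*y² = 2 + 8*y²)
U(l) = 20/3 + l (U(l) = l + (-5/3 + (⅓)*(-5)²) = l + (-5/3 + (⅓)*25) = l + (-5/3 + 25/3) = l + 20/3 = 20/3 + l)
U(-10)*O(7) + 159 = (20/3 - 10)*(2 + 8*7²) + 159 = -10*(2 + 8*49)/3 + 159 = -10*(2 + 392)/3 + 159 = -10/3*394 + 159 = -3940/3 + 159 = -3463/3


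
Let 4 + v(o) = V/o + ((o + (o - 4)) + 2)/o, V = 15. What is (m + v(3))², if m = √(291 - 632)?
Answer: -3020/9 + 14*I*√341/3 ≈ -335.56 + 86.176*I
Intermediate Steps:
m = I*√341 (m = √(-341) = I*√341 ≈ 18.466*I)
v(o) = -4 + 15/o + (-2 + 2*o)/o (v(o) = -4 + (15/o + ((o + (o - 4)) + 2)/o) = -4 + (15/o + ((o + (-4 + o)) + 2)/o) = -4 + (15/o + ((-4 + 2*o) + 2)/o) = -4 + (15/o + (-2 + 2*o)/o) = -4 + 15/o + (-2 + 2*o)/o)
(m + v(3))² = (I*√341 + (-2 + 13/3))² = (I*√341 + 7/3)² = (7/3 + I*√341)²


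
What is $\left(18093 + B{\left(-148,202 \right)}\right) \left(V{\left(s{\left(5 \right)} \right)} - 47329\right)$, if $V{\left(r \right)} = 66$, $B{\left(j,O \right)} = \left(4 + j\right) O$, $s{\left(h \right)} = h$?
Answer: $519656685$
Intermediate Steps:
$B{\left(j,O \right)} = O \left(4 + j\right)$
$\left(18093 + B{\left(-148,202 \right)}\right) \left(V{\left(s{\left(5 \right)} \right)} - 47329\right) = \left(18093 + 202 \left(4 - 148\right)\right) \left(66 - 47329\right) = \left(18093 + 202 \left(-144\right)\right) \left(-47263\right) = \left(18093 - 29088\right) \left(-47263\right) = \left(-10995\right) \left(-47263\right) = 519656685$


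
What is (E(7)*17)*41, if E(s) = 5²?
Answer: 17425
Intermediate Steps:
E(s) = 25
(E(7)*17)*41 = (25*17)*41 = 425*41 = 17425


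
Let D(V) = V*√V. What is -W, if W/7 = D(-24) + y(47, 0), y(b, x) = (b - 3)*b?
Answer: -14476 + 336*I*√6 ≈ -14476.0 + 823.03*I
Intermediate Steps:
y(b, x) = b*(-3 + b) (y(b, x) = (-3 + b)*b = b*(-3 + b))
D(V) = V^(3/2)
W = 14476 - 336*I*√6 (W = 7*((-24)^(3/2) + 47*(-3 + 47)) = 7*(-48*I*√6 + 47*44) = 7*(-48*I*√6 + 2068) = 7*(2068 - 48*I*√6) = 14476 - 336*I*√6 ≈ 14476.0 - 823.03*I)
-W = -(14476 - 336*I*√6) = -14476 + 336*I*√6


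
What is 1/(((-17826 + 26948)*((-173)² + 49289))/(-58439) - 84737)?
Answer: -58439/5674572139 ≈ -1.0298e-5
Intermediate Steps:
1/(((-17826 + 26948)*((-173)² + 49289))/(-58439) - 84737) = 1/((9122*(29929 + 49289))*(-1/58439) - 84737) = 1/((9122*79218)*(-1/58439) - 84737) = 1/(722626596*(-1/58439) - 84737) = 1/(-722626596/58439 - 84737) = 1/(-5674572139/58439) = -58439/5674572139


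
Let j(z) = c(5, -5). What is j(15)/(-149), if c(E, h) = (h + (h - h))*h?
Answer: -25/149 ≈ -0.16779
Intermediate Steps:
c(E, h) = h² (c(E, h) = (h + 0)*h = h*h = h²)
j(z) = 25 (j(z) = (-5)² = 25)
j(15)/(-149) = 25/(-149) = 25*(-1/149) = -25/149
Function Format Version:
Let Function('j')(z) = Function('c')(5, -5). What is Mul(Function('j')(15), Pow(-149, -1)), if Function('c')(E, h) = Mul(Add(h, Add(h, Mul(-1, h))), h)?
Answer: Rational(-25, 149) ≈ -0.16779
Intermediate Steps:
Function('c')(E, h) = Pow(h, 2) (Function('c')(E, h) = Mul(Add(h, 0), h) = Mul(h, h) = Pow(h, 2))
Function('j')(z) = 25 (Function('j')(z) = Pow(-5, 2) = 25)
Mul(Function('j')(15), Pow(-149, -1)) = Mul(25, Pow(-149, -1)) = Mul(25, Rational(-1, 149)) = Rational(-25, 149)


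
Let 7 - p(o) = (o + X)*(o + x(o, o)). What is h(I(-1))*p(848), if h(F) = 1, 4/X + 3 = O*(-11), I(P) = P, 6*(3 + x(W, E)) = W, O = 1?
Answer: -5852853/7 ≈ -8.3612e+5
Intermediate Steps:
x(W, E) = -3 + W/6
X = -2/7 (X = 4/(-3 + 1*(-11)) = 4/(-3 - 11) = 4/(-14) = 4*(-1/14) = -2/7 ≈ -0.28571)
p(o) = 7 - (-3 + 7*o/6)*(-2/7 + o) (p(o) = 7 - (o - 2/7)*(o + (-3 + o/6)) = 7 - (-2/7 + o)*(-3 + 7*o/6) = 7 - (-3 + 7*o/6)*(-2/7 + o))
h(I(-1))*p(848) = 1*(43/7 - 7/6*848**2 + (10/3)*848) = 1*(43/7 - 7/6*719104 + 8480/3) = 1*(43/7 - 2516864/3 + 8480/3) = 1*(-5852853/7) = -5852853/7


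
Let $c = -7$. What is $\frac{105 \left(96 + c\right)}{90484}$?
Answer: $\frac{9345}{90484} \approx 0.10328$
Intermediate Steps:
$\frac{105 \left(96 + c\right)}{90484} = \frac{105 \left(96 - 7\right)}{90484} = 105 \cdot 89 \cdot \frac{1}{90484} = 9345 \cdot \frac{1}{90484} = \frac{9345}{90484}$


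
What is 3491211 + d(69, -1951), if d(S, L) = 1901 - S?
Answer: 3493043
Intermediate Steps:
3491211 + d(69, -1951) = 3491211 + (1901 - 1*69) = 3491211 + (1901 - 69) = 3491211 + 1832 = 3493043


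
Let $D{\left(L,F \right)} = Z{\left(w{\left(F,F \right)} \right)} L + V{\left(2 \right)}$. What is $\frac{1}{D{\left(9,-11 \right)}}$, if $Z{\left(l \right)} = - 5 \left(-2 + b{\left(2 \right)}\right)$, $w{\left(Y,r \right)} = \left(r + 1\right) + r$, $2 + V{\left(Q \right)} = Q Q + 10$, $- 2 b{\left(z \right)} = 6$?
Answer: $\frac{1}{237} \approx 0.0042194$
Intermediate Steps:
$b{\left(z \right)} = -3$ ($b{\left(z \right)} = \left(- \frac{1}{2}\right) 6 = -3$)
$V{\left(Q \right)} = 8 + Q^{2}$ ($V{\left(Q \right)} = -2 + \left(Q Q + 10\right) = -2 + \left(Q^{2} + 10\right) = -2 + \left(10 + Q^{2}\right) = 8 + Q^{2}$)
$w{\left(Y,r \right)} = 1 + 2 r$ ($w{\left(Y,r \right)} = \left(1 + r\right) + r = 1 + 2 r$)
$Z{\left(l \right)} = 25$ ($Z{\left(l \right)} = - 5 \left(-2 - 3\right) = \left(-5\right) \left(-5\right) = 25$)
$D{\left(L,F \right)} = 12 + 25 L$ ($D{\left(L,F \right)} = 25 L + \left(8 + 2^{2}\right) = 25 L + \left(8 + 4\right) = 25 L + 12 = 12 + 25 L$)
$\frac{1}{D{\left(9,-11 \right)}} = \frac{1}{12 + 25 \cdot 9} = \frac{1}{12 + 225} = \frac{1}{237}$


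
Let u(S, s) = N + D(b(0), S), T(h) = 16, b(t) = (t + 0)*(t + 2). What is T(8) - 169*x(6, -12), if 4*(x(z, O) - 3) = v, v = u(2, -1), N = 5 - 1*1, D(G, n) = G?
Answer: -660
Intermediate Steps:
b(t) = t*(2 + t)
N = 4 (N = 5 - 1 = 4)
u(S, s) = 4 (u(S, s) = 4 + 0*(2 + 0) = 4 + 0*2 = 4 + 0 = 4)
v = 4
x(z, O) = 4 (x(z, O) = 3 + (¼)*4 = 3 + 1 = 4)
T(8) - 169*x(6, -12) = 16 - 169*4 = 16 - 676 = -660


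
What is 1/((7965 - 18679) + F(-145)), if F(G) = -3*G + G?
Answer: -1/10424 ≈ -9.5933e-5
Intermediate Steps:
F(G) = -2*G
1/((7965 - 18679) + F(-145)) = 1/((7965 - 18679) - 2*(-145)) = 1/(-10714 + 290) = 1/(-10424) = -1/10424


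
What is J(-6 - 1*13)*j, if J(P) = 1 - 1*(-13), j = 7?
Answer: 98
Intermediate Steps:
J(P) = 14 (J(P) = 1 + 13 = 14)
J(-6 - 1*13)*j = 14*7 = 98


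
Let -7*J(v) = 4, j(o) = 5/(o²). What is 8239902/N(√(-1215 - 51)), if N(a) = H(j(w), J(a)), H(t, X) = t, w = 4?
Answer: 131838432/5 ≈ 2.6368e+7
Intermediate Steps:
j(o) = 5/o²
J(v) = -4/7 (J(v) = -⅐*4 = -4/7)
N(a) = 5/16 (N(a) = 5/4² = 5*(1/16) = 5/16)
8239902/N(√(-1215 - 51)) = 8239902/(5/16) = 8239902*(16/5) = 131838432/5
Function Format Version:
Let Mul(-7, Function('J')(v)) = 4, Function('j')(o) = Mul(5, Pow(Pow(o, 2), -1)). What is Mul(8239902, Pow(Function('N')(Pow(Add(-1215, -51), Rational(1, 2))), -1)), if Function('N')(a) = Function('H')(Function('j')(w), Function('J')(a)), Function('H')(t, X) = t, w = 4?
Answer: Rational(131838432, 5) ≈ 2.6368e+7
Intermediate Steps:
Function('j')(o) = Mul(5, Pow(o, -2))
Function('J')(v) = Rational(-4, 7) (Function('J')(v) = Mul(Rational(-1, 7), 4) = Rational(-4, 7))
Function('N')(a) = Rational(5, 16) (Function('N')(a) = Mul(5, Pow(4, -2)) = Mul(5, Rational(1, 16)) = Rational(5, 16))
Mul(8239902, Pow(Function('N')(Pow(Add(-1215, -51), Rational(1, 2))), -1)) = Mul(8239902, Pow(Rational(5, 16), -1)) = Mul(8239902, Rational(16, 5)) = Rational(131838432, 5)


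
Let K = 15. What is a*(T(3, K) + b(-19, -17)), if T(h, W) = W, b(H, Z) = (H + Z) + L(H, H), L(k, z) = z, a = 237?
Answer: -9480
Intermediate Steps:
b(H, Z) = Z + 2*H (b(H, Z) = (H + Z) + H = Z + 2*H)
a*(T(3, K) + b(-19, -17)) = 237*(15 + (-17 + 2*(-19))) = 237*(15 + (-17 - 38)) = 237*(15 - 55) = 237*(-40) = -9480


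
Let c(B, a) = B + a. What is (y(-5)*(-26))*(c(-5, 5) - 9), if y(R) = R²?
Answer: 5850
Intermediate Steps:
(y(-5)*(-26))*(c(-5, 5) - 9) = ((-5)²*(-26))*((-5 + 5) - 9) = (25*(-26))*(0 - 9) = -650*(-9) = 5850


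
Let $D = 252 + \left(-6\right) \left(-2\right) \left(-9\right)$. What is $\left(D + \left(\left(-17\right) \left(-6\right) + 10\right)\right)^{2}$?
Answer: $65536$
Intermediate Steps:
$D = 144$ ($D = 252 + 12 \left(-9\right) = 252 - 108 = 144$)
$\left(D + \left(\left(-17\right) \left(-6\right) + 10\right)\right)^{2} = \left(144 + \left(\left(-17\right) \left(-6\right) + 10\right)\right)^{2} = \left(144 + \left(102 + 10\right)\right)^{2} = \left(144 + 112\right)^{2} = 256^{2} = 65536$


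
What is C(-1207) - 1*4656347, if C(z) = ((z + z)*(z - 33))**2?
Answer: 8960199433253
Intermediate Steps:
C(z) = 4*z**2*(-33 + z)**2 (C(z) = ((2*z)*(-33 + z))**2 = (2*z*(-33 + z))**2 = 4*z**2*(-33 + z)**2)
C(-1207) - 1*4656347 = 4*(-1207)**2*(-33 - 1207)**2 - 1*4656347 = 4*1456849*(-1240)**2 - 4656347 = 4*1456849*1537600 - 4656347 = 8960204089600 - 4656347 = 8960199433253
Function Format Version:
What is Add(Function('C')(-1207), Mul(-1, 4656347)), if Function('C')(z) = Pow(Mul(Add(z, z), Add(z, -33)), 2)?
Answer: 8960199433253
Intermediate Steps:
Function('C')(z) = Mul(4, Pow(z, 2), Pow(Add(-33, z), 2)) (Function('C')(z) = Pow(Mul(Mul(2, z), Add(-33, z)), 2) = Pow(Mul(2, z, Add(-33, z)), 2) = Mul(4, Pow(z, 2), Pow(Add(-33, z), 2)))
Add(Function('C')(-1207), Mul(-1, 4656347)) = Add(Mul(4, Pow(-1207, 2), Pow(Add(-33, -1207), 2)), Mul(-1, 4656347)) = Add(Mul(4, 1456849, Pow(-1240, 2)), -4656347) = Add(Mul(4, 1456849, 1537600), -4656347) = Add(8960204089600, -4656347) = 8960199433253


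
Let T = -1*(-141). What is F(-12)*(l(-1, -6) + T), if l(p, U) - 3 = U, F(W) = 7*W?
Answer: -11592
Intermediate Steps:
l(p, U) = 3 + U
T = 141
F(-12)*(l(-1, -6) + T) = (7*(-12))*((3 - 6) + 141) = -84*(-3 + 141) = -84*138 = -11592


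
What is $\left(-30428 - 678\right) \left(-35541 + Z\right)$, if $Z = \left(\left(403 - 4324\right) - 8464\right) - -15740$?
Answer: $1001177716$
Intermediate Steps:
$Z = 3355$ ($Z = \left(-3921 - 8464\right) + 15740 = -12385 + 15740 = 3355$)
$\left(-30428 - 678\right) \left(-35541 + Z\right) = \left(-30428 - 678\right) \left(-35541 + 3355\right) = \left(-31106\right) \left(-32186\right) = 1001177716$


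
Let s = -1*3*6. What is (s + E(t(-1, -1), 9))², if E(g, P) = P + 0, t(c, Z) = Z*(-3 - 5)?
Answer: 81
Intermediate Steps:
t(c, Z) = -8*Z (t(c, Z) = Z*(-8) = -8*Z)
E(g, P) = P
s = -18 (s = -3*6 = -18)
(s + E(t(-1, -1), 9))² = (-18 + 9)² = (-9)² = 81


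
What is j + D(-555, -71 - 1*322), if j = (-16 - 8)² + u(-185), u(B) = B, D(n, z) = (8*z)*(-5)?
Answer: 16111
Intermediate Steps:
D(n, z) = -40*z
j = 391 (j = (-16 - 8)² - 185 = (-24)² - 185 = 576 - 185 = 391)
j + D(-555, -71 - 1*322) = 391 - 40*(-71 - 1*322) = 391 - 40*(-71 - 322) = 391 - 40*(-393) = 391 + 15720 = 16111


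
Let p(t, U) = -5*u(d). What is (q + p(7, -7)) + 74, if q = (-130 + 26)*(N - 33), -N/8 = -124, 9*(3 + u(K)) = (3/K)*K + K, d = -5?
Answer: -896813/9 ≈ -99646.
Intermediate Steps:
u(K) = -8/3 + K/9 (u(K) = -3 + ((3/K)*K + K)/9 = -3 + (3 + K)/9 = -3 + (⅓ + K/9) = -8/3 + K/9)
N = 992 (N = -8*(-124) = 992)
q = -99736 (q = (-130 + 26)*(992 - 33) = -104*959 = -99736)
p(t, U) = 145/9 (p(t, U) = -5*(-8/3 + (⅑)*(-5)) = -5*(-8/3 - 5/9) = -5*(-29/9) = 145/9)
(q + p(7, -7)) + 74 = (-99736 + 145/9) + 74 = -897479/9 + 74 = -896813/9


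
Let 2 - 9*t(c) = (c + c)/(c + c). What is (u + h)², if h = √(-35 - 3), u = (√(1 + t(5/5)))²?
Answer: -2978/81 + 20*I*√38/9 ≈ -36.765 + 13.699*I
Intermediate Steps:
t(c) = ⅑ (t(c) = 2/9 - (c + c)/(9*(c + c)) = 2/9 - 2*c/(9*(2*c)) = 2/9 - 2*c*1/(2*c)/9 = 2/9 - ⅑*1 = 2/9 - ⅑ = ⅑)
u = 10/9 (u = (√(1 + ⅑))² = (√(10/9))² = (√10/3)² = 10/9 ≈ 1.1111)
h = I*√38 (h = √(-38) = I*√38 ≈ 6.1644*I)
(u + h)² = (10/9 + I*√38)²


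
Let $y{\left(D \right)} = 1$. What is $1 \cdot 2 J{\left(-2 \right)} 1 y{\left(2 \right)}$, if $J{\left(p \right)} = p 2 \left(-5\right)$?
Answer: $40$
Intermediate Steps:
$J{\left(p \right)} = - 10 p$ ($J{\left(p \right)} = 2 p \left(-5\right) = - 10 p$)
$1 \cdot 2 J{\left(-2 \right)} 1 y{\left(2 \right)} = 1 \cdot 2 \left(\left(-10\right) \left(-2\right)\right) 1 \cdot 1 = 2 \cdot 20 \cdot 1 \cdot 1 = 40 \cdot 1 \cdot 1 = 40 \cdot 1 = 40$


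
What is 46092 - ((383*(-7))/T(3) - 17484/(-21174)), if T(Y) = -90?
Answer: 14629556611/317610 ≈ 46061.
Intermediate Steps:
46092 - ((383*(-7))/T(3) - 17484/(-21174)) = 46092 - ((383*(-7))/(-90) - 17484/(-21174)) = 46092 - (-2681*(-1/90) - 17484*(-1/21174)) = 46092 - (2681/90 + 2914/3529) = 46092 - 1*9723509/317610 = 46092 - 9723509/317610 = 14629556611/317610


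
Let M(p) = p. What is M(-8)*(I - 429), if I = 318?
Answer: 888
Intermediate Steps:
M(-8)*(I - 429) = -8*(318 - 429) = -8*(-111) = 888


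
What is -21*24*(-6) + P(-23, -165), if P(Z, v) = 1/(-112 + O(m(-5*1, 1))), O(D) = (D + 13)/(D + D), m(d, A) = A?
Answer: 317519/105 ≈ 3024.0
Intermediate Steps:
O(D) = (13 + D)/(2*D) (O(D) = (13 + D)/((2*D)) = (13 + D)*(1/(2*D)) = (13 + D)/(2*D))
P(Z, v) = -1/105 (P(Z, v) = 1/(-112 + (½)*(13 + 1)/1) = 1/(-112 + (½)*1*14) = 1/(-112 + 7) = 1/(-105) = -1/105)
-21*24*(-6) + P(-23, -165) = -21*24*(-6) - 1/105 = -504*(-6) - 1/105 = 3024 - 1/105 = 317519/105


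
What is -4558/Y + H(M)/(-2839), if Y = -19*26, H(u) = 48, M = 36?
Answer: 6458225/701233 ≈ 9.2098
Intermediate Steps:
Y = -494
-4558/Y + H(M)/(-2839) = -4558/(-494) + 48/(-2839) = -4558*(-1/494) + 48*(-1/2839) = 2279/247 - 48/2839 = 6458225/701233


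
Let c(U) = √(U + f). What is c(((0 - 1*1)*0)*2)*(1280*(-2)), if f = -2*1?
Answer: -2560*I*√2 ≈ -3620.4*I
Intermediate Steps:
f = -2
c(U) = √(-2 + U) (c(U) = √(U - 2) = √(-2 + U))
c(((0 - 1*1)*0)*2)*(1280*(-2)) = √(-2 + ((0 - 1*1)*0)*2)*(1280*(-2)) = √(-2 + ((0 - 1)*0)*2)*(-2560) = √(-2 - 1*0*2)*(-2560) = √(-2 + 0*2)*(-2560) = √(-2 + 0)*(-2560) = √(-2)*(-2560) = (I*√2)*(-2560) = -2560*I*√2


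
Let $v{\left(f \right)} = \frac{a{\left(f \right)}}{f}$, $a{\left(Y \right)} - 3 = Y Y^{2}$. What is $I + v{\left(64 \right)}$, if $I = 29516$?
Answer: $\frac{2151171}{64} \approx 33612.0$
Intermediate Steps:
$a{\left(Y \right)} = 3 + Y^{3}$ ($a{\left(Y \right)} = 3 + Y Y^{2} = 3 + Y^{3}$)
$v{\left(f \right)} = \frac{3 + f^{3}}{f}$
$I + v{\left(64 \right)} = 29516 + \frac{3 + 64^{3}}{64} = 29516 + \frac{3 + 262144}{64} = 29516 + \frac{1}{64} \cdot 262147 = 29516 + \frac{262147}{64} = \frac{2151171}{64}$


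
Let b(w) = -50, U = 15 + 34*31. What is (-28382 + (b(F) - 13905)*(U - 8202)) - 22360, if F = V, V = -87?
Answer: 99490273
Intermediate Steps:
U = 1069 (U = 15 + 1054 = 1069)
F = -87
(-28382 + (b(F) - 13905)*(U - 8202)) - 22360 = (-28382 + (-50 - 13905)*(1069 - 8202)) - 22360 = (-28382 - 13955*(-7133)) - 22360 = (-28382 + 99541015) - 22360 = 99512633 - 22360 = 99490273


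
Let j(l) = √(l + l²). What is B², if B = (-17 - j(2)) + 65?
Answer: (48 - √6)² ≈ 2074.8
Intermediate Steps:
B = 48 - √6 (B = (-17 - √(2*(1 + 2))) + 65 = (-17 - √(2*3)) + 65 = (-17 - √6) + 65 = 48 - √6 ≈ 45.551)
B² = (48 - √6)²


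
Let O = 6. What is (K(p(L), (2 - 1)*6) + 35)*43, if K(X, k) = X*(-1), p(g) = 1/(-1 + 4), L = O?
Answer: 4472/3 ≈ 1490.7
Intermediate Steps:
L = 6
p(g) = ⅓ (p(g) = 1/3 = ⅓)
K(X, k) = -X
(K(p(L), (2 - 1)*6) + 35)*43 = (-1*⅓ + 35)*43 = (-⅓ + 35)*43 = (104/3)*43 = 4472/3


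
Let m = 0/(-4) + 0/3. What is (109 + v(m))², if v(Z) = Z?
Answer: 11881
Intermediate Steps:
m = 0 (m = 0*(-¼) + 0*(⅓) = 0 + 0 = 0)
(109 + v(m))² = (109 + 0)² = 109² = 11881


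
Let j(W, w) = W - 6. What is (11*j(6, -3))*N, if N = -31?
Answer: 0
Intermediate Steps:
j(W, w) = -6 + W
(11*j(6, -3))*N = (11*(-6 + 6))*(-31) = (11*0)*(-31) = 0*(-31) = 0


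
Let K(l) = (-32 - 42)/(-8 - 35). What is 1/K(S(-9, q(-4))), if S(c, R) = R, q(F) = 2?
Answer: 43/74 ≈ 0.58108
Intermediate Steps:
K(l) = 74/43 (K(l) = -74/(-43) = -74*(-1/43) = 74/43)
1/K(S(-9, q(-4))) = 1/(74/43) = 43/74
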